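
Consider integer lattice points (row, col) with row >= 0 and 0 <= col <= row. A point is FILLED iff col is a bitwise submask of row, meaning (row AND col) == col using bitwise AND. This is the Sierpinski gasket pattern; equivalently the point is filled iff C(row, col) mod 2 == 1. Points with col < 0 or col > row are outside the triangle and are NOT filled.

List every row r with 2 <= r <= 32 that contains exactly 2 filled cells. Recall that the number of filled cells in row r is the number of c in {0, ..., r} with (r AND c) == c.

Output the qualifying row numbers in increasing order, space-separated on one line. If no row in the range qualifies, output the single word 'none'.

Row r has 2^popcount(r) filled cells, so we need popcount(r) = log2(2) = 1.
Scan r = 2..32 and keep those with exactly 1 one-bits:
r=2=10 popcount=1 -> KEEP
r=3=11 popcount=2 -> skip
r=4=100 popcount=1 -> KEEP
r=5=101 popcount=2 -> skip
r=6=110 popcount=2 -> skip
r=7=111 popcount=3 -> skip
r=8=1000 popcount=1 -> KEEP
r=9=1001 popcount=2 -> skip
r=10=1010 popcount=2 -> skip
r=11=1011 popcount=3 -> skip
r=12=1100 popcount=2 -> skip
r=13=1101 popcount=3 -> skip
r=14=1110 popcount=3 -> skip
r=15=1111 popcount=4 -> skip
r=16=10000 popcount=1 -> KEEP
r=17=10001 popcount=2 -> skip
r=18=10010 popcount=2 -> skip
r=19=10011 popcount=3 -> skip
r=20=10100 popcount=2 -> skip
r=21=10101 popcount=3 -> skip
r=22=10110 popcount=3 -> skip
r=23=10111 popcount=4 -> skip
r=24=11000 popcount=2 -> skip
r=25=11001 popcount=3 -> skip
r=26=11010 popcount=3 -> skip
r=27=11011 popcount=4 -> skip
r=28=11100 popcount=3 -> skip
r=29=11101 popcount=4 -> skip
r=30=11110 popcount=4 -> skip
r=31=11111 popcount=5 -> skip
r=32=100000 popcount=1 -> KEEP
Kept rows: 2 4 8 16 32

Answer: 2 4 8 16 32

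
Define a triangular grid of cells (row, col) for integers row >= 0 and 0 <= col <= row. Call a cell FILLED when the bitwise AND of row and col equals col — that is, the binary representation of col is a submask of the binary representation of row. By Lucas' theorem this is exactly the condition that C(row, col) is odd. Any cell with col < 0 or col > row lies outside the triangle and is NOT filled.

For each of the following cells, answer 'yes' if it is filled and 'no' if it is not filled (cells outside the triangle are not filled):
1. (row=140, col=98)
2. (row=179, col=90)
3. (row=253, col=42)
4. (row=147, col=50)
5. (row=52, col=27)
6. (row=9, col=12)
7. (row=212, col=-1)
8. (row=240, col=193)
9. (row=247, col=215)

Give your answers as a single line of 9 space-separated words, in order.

Answer: no no no no no no no no yes

Derivation:
(140,98): row=0b10001100, col=0b1100010, row AND col = 0b0 = 0; 0 != 98 -> empty
(179,90): row=0b10110011, col=0b1011010, row AND col = 0b10010 = 18; 18 != 90 -> empty
(253,42): row=0b11111101, col=0b101010, row AND col = 0b101000 = 40; 40 != 42 -> empty
(147,50): row=0b10010011, col=0b110010, row AND col = 0b10010 = 18; 18 != 50 -> empty
(52,27): row=0b110100, col=0b11011, row AND col = 0b10000 = 16; 16 != 27 -> empty
(9,12): col outside [0, 9] -> not filled
(212,-1): col outside [0, 212] -> not filled
(240,193): row=0b11110000, col=0b11000001, row AND col = 0b11000000 = 192; 192 != 193 -> empty
(247,215): row=0b11110111, col=0b11010111, row AND col = 0b11010111 = 215; 215 == 215 -> filled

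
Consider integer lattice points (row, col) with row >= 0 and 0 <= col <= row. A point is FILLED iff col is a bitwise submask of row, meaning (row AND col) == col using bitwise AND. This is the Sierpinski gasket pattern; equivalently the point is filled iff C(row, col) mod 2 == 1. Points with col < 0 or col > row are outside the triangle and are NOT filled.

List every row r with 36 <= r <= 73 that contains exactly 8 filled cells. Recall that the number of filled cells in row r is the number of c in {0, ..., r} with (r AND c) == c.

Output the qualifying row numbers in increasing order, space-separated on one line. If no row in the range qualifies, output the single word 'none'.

Row r has 2^popcount(r) filled cells, so we need popcount(r) = log2(8) = 3.
Scan r = 36..73 and keep those with exactly 3 one-bits:
r=36=100100 popcount=2 -> skip
r=37=100101 popcount=3 -> KEEP
r=38=100110 popcount=3 -> KEEP
r=39=100111 popcount=4 -> skip
r=40=101000 popcount=2 -> skip
r=41=101001 popcount=3 -> KEEP
r=42=101010 popcount=3 -> KEEP
r=43=101011 popcount=4 -> skip
r=44=101100 popcount=3 -> KEEP
r=45=101101 popcount=4 -> skip
r=46=101110 popcount=4 -> skip
r=47=101111 popcount=5 -> skip
r=48=110000 popcount=2 -> skip
r=49=110001 popcount=3 -> KEEP
r=50=110010 popcount=3 -> KEEP
r=51=110011 popcount=4 -> skip
r=52=110100 popcount=3 -> KEEP
r=53=110101 popcount=4 -> skip
r=54=110110 popcount=4 -> skip
r=55=110111 popcount=5 -> skip
r=56=111000 popcount=3 -> KEEP
r=57=111001 popcount=4 -> skip
r=58=111010 popcount=4 -> skip
r=59=111011 popcount=5 -> skip
r=60=111100 popcount=4 -> skip
r=61=111101 popcount=5 -> skip
r=62=111110 popcount=5 -> skip
r=63=111111 popcount=6 -> skip
r=64=1000000 popcount=1 -> skip
r=65=1000001 popcount=2 -> skip
r=66=1000010 popcount=2 -> skip
r=67=1000011 popcount=3 -> KEEP
r=68=1000100 popcount=2 -> skip
r=69=1000101 popcount=3 -> KEEP
r=70=1000110 popcount=3 -> KEEP
r=71=1000111 popcount=4 -> skip
r=72=1001000 popcount=2 -> skip
r=73=1001001 popcount=3 -> KEEP
Kept rows: 37 38 41 42 44 49 50 52 56 67 69 70 73

Answer: 37 38 41 42 44 49 50 52 56 67 69 70 73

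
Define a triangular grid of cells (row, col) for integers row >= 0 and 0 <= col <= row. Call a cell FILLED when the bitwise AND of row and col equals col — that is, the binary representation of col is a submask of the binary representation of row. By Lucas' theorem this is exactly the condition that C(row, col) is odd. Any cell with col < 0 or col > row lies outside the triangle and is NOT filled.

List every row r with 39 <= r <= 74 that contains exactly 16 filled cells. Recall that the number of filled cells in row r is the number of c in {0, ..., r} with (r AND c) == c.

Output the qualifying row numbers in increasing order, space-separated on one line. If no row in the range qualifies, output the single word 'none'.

Answer: 39 43 45 46 51 53 54 57 58 60 71

Derivation:
Row r has 2^popcount(r) filled cells, so we need popcount(r) = log2(16) = 4.
Scan r = 39..74 and keep those with exactly 4 one-bits:
r=39=100111 popcount=4 -> KEEP
r=40=101000 popcount=2 -> skip
r=41=101001 popcount=3 -> skip
r=42=101010 popcount=3 -> skip
r=43=101011 popcount=4 -> KEEP
r=44=101100 popcount=3 -> skip
r=45=101101 popcount=4 -> KEEP
r=46=101110 popcount=4 -> KEEP
r=47=101111 popcount=5 -> skip
r=48=110000 popcount=2 -> skip
r=49=110001 popcount=3 -> skip
r=50=110010 popcount=3 -> skip
r=51=110011 popcount=4 -> KEEP
r=52=110100 popcount=3 -> skip
r=53=110101 popcount=4 -> KEEP
r=54=110110 popcount=4 -> KEEP
r=55=110111 popcount=5 -> skip
r=56=111000 popcount=3 -> skip
r=57=111001 popcount=4 -> KEEP
r=58=111010 popcount=4 -> KEEP
r=59=111011 popcount=5 -> skip
r=60=111100 popcount=4 -> KEEP
r=61=111101 popcount=5 -> skip
r=62=111110 popcount=5 -> skip
r=63=111111 popcount=6 -> skip
r=64=1000000 popcount=1 -> skip
r=65=1000001 popcount=2 -> skip
r=66=1000010 popcount=2 -> skip
r=67=1000011 popcount=3 -> skip
r=68=1000100 popcount=2 -> skip
r=69=1000101 popcount=3 -> skip
r=70=1000110 popcount=3 -> skip
r=71=1000111 popcount=4 -> KEEP
r=72=1001000 popcount=2 -> skip
r=73=1001001 popcount=3 -> skip
r=74=1001010 popcount=3 -> skip
Kept rows: 39 43 45 46 51 53 54 57 58 60 71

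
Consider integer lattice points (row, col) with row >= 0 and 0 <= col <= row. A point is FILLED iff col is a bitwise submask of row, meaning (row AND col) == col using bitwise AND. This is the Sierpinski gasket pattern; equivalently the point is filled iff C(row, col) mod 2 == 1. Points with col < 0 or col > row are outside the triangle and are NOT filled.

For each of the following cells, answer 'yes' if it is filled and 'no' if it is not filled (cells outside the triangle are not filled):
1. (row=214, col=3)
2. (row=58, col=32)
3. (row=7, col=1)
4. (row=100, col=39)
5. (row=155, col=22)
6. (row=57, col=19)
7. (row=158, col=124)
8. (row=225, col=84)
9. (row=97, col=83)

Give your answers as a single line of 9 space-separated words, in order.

Answer: no yes yes no no no no no no

Derivation:
(214,3): row=0b11010110, col=0b11, row AND col = 0b10 = 2; 2 != 3 -> empty
(58,32): row=0b111010, col=0b100000, row AND col = 0b100000 = 32; 32 == 32 -> filled
(7,1): row=0b111, col=0b1, row AND col = 0b1 = 1; 1 == 1 -> filled
(100,39): row=0b1100100, col=0b100111, row AND col = 0b100100 = 36; 36 != 39 -> empty
(155,22): row=0b10011011, col=0b10110, row AND col = 0b10010 = 18; 18 != 22 -> empty
(57,19): row=0b111001, col=0b10011, row AND col = 0b10001 = 17; 17 != 19 -> empty
(158,124): row=0b10011110, col=0b1111100, row AND col = 0b11100 = 28; 28 != 124 -> empty
(225,84): row=0b11100001, col=0b1010100, row AND col = 0b1000000 = 64; 64 != 84 -> empty
(97,83): row=0b1100001, col=0b1010011, row AND col = 0b1000001 = 65; 65 != 83 -> empty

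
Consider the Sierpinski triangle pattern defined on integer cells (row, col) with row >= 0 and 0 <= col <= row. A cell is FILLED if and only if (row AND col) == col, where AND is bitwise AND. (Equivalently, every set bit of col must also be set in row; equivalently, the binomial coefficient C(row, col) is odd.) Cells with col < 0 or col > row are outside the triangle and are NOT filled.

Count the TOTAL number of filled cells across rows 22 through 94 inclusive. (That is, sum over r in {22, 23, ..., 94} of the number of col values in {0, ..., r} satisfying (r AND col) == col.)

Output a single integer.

r22=10110 pc3: +8 =8
r23=10111 pc4: +16 =24
r24=11000 pc2: +4 =28
r25=11001 pc3: +8 =36
r26=11010 pc3: +8 =44
r27=11011 pc4: +16 =60
r28=11100 pc3: +8 =68
r29=11101 pc4: +16 =84
r30=11110 pc4: +16 =100
r31=11111 pc5: +32 =132
r32=100000 pc1: +2 =134
r33=100001 pc2: +4 =138
r34=100010 pc2: +4 =142
r35=100011 pc3: +8 =150
r36=100100 pc2: +4 =154
r37=100101 pc3: +8 =162
r38=100110 pc3: +8 =170
r39=100111 pc4: +16 =186
r40=101000 pc2: +4 =190
r41=101001 pc3: +8 =198
r42=101010 pc3: +8 =206
r43=101011 pc4: +16 =222
r44=101100 pc3: +8 =230
r45=101101 pc4: +16 =246
r46=101110 pc4: +16 =262
r47=101111 pc5: +32 =294
r48=110000 pc2: +4 =298
r49=110001 pc3: +8 =306
r50=110010 pc3: +8 =314
r51=110011 pc4: +16 =330
r52=110100 pc3: +8 =338
r53=110101 pc4: +16 =354
r54=110110 pc4: +16 =370
r55=110111 pc5: +32 =402
r56=111000 pc3: +8 =410
r57=111001 pc4: +16 =426
r58=111010 pc4: +16 =442
r59=111011 pc5: +32 =474
r60=111100 pc4: +16 =490
r61=111101 pc5: +32 =522
r62=111110 pc5: +32 =554
r63=111111 pc6: +64 =618
r64=1000000 pc1: +2 =620
r65=1000001 pc2: +4 =624
r66=1000010 pc2: +4 =628
r67=1000011 pc3: +8 =636
r68=1000100 pc2: +4 =640
r69=1000101 pc3: +8 =648
r70=1000110 pc3: +8 =656
r71=1000111 pc4: +16 =672
r72=1001000 pc2: +4 =676
r73=1001001 pc3: +8 =684
r74=1001010 pc3: +8 =692
r75=1001011 pc4: +16 =708
r76=1001100 pc3: +8 =716
r77=1001101 pc4: +16 =732
r78=1001110 pc4: +16 =748
r79=1001111 pc5: +32 =780
r80=1010000 pc2: +4 =784
r81=1010001 pc3: +8 =792
r82=1010010 pc3: +8 =800
r83=1010011 pc4: +16 =816
r84=1010100 pc3: +8 =824
r85=1010101 pc4: +16 =840
r86=1010110 pc4: +16 =856
r87=1010111 pc5: +32 =888
r88=1011000 pc3: +8 =896
r89=1011001 pc4: +16 =912
r90=1011010 pc4: +16 =928
r91=1011011 pc5: +32 =960
r92=1011100 pc4: +16 =976
r93=1011101 pc5: +32 =1008
r94=1011110 pc5: +32 =1040

Answer: 1040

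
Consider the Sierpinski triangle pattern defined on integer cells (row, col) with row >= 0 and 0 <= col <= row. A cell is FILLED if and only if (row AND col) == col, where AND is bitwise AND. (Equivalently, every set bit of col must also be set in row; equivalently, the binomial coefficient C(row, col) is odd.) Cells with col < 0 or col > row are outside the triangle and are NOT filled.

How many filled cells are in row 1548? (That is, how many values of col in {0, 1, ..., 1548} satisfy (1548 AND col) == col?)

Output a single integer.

Answer: 16

Derivation:
1548 in binary = 11000001100
popcount(1548) = number of 1-bits in 11000001100 = 4
A col c satisfies (1548 AND c) == c iff every set bit of c is also set in 1548; each of the 4 set bits of 1548 can independently be on or off in c.
count = 2^4 = 16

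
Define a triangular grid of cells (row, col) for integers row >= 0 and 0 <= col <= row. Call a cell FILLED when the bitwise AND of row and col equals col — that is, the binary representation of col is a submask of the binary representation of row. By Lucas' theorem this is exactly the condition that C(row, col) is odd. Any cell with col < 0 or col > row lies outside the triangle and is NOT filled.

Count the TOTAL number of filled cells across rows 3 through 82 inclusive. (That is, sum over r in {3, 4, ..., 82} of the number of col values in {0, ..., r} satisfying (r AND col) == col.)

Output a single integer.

Answer: 906

Derivation:
r3=11 pc2: +4 =4
r4=100 pc1: +2 =6
r5=101 pc2: +4 =10
r6=110 pc2: +4 =14
r7=111 pc3: +8 =22
r8=1000 pc1: +2 =24
r9=1001 pc2: +4 =28
r10=1010 pc2: +4 =32
r11=1011 pc3: +8 =40
r12=1100 pc2: +4 =44
r13=1101 pc3: +8 =52
r14=1110 pc3: +8 =60
r15=1111 pc4: +16 =76
r16=10000 pc1: +2 =78
r17=10001 pc2: +4 =82
r18=10010 pc2: +4 =86
r19=10011 pc3: +8 =94
r20=10100 pc2: +4 =98
r21=10101 pc3: +8 =106
r22=10110 pc3: +8 =114
r23=10111 pc4: +16 =130
r24=11000 pc2: +4 =134
r25=11001 pc3: +8 =142
r26=11010 pc3: +8 =150
r27=11011 pc4: +16 =166
r28=11100 pc3: +8 =174
r29=11101 pc4: +16 =190
r30=11110 pc4: +16 =206
r31=11111 pc5: +32 =238
r32=100000 pc1: +2 =240
r33=100001 pc2: +4 =244
r34=100010 pc2: +4 =248
r35=100011 pc3: +8 =256
r36=100100 pc2: +4 =260
r37=100101 pc3: +8 =268
r38=100110 pc3: +8 =276
r39=100111 pc4: +16 =292
r40=101000 pc2: +4 =296
r41=101001 pc3: +8 =304
r42=101010 pc3: +8 =312
r43=101011 pc4: +16 =328
r44=101100 pc3: +8 =336
r45=101101 pc4: +16 =352
r46=101110 pc4: +16 =368
r47=101111 pc5: +32 =400
r48=110000 pc2: +4 =404
r49=110001 pc3: +8 =412
r50=110010 pc3: +8 =420
r51=110011 pc4: +16 =436
r52=110100 pc3: +8 =444
r53=110101 pc4: +16 =460
r54=110110 pc4: +16 =476
r55=110111 pc5: +32 =508
r56=111000 pc3: +8 =516
r57=111001 pc4: +16 =532
r58=111010 pc4: +16 =548
r59=111011 pc5: +32 =580
r60=111100 pc4: +16 =596
r61=111101 pc5: +32 =628
r62=111110 pc5: +32 =660
r63=111111 pc6: +64 =724
r64=1000000 pc1: +2 =726
r65=1000001 pc2: +4 =730
r66=1000010 pc2: +4 =734
r67=1000011 pc3: +8 =742
r68=1000100 pc2: +4 =746
r69=1000101 pc3: +8 =754
r70=1000110 pc3: +8 =762
r71=1000111 pc4: +16 =778
r72=1001000 pc2: +4 =782
r73=1001001 pc3: +8 =790
r74=1001010 pc3: +8 =798
r75=1001011 pc4: +16 =814
r76=1001100 pc3: +8 =822
r77=1001101 pc4: +16 =838
r78=1001110 pc4: +16 =854
r79=1001111 pc5: +32 =886
r80=1010000 pc2: +4 =890
r81=1010001 pc3: +8 =898
r82=1010010 pc3: +8 =906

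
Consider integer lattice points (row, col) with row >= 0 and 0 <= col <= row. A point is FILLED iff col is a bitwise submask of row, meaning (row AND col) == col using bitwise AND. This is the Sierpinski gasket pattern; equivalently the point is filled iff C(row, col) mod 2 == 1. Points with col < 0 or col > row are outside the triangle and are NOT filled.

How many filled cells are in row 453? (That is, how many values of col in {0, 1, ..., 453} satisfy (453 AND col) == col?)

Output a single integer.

Answer: 32

Derivation:
453 in binary = 111000101
popcount(453) = number of 1-bits in 111000101 = 5
A col c satisfies (453 AND c) == c iff every set bit of c is also set in 453; each of the 5 set bits of 453 can independently be on or off in c.
count = 2^5 = 32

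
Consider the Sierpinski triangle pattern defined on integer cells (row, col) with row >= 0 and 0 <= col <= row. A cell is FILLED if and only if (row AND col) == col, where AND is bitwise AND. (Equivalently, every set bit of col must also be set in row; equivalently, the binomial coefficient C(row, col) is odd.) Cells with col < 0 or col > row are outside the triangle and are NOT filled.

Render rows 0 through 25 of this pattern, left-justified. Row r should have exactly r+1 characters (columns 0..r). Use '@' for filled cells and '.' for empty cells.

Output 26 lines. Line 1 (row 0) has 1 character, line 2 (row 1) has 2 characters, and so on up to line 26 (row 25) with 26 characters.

Answer: @
@@
@.@
@@@@
@...@
@@..@@
@.@.@.@
@@@@@@@@
@.......@
@@......@@
@.@.....@.@
@@@@....@@@@
@...@...@...@
@@..@@..@@..@@
@.@.@.@.@.@.@.@
@@@@@@@@@@@@@@@@
@...............@
@@..............@@
@.@.............@.@
@@@@............@@@@
@...@...........@...@
@@..@@..........@@..@@
@.@.@.@.........@.@.@.@
@@@@@@@@........@@@@@@@@
@.......@.......@.......@
@@......@@......@@......@@

Derivation:
r0=0: @
r1=1: @@
r2=10: @.@
r3=11: @@@@
r4=100: @...@
r5=101: @@..@@
r6=110: @.@.@.@
r7=111: @@@@@@@@
r8=1000: @.......@
r9=1001: @@......@@
r10=1010: @.@.....@.@
r11=1011: @@@@....@@@@
r12=1100: @...@...@...@
r13=1101: @@..@@..@@..@@
r14=1110: @.@.@.@.@.@.@.@
r15=1111: @@@@@@@@@@@@@@@@
r16=10000: @...............@
r17=10001: @@..............@@
r18=10010: @.@.............@.@
r19=10011: @@@@............@@@@
r20=10100: @...@...........@...@
r21=10101: @@..@@..........@@..@@
r22=10110: @.@.@.@.........@.@.@.@
r23=10111: @@@@@@@@........@@@@@@@@
r24=11000: @.......@.......@.......@
r25=11001: @@......@@......@@......@@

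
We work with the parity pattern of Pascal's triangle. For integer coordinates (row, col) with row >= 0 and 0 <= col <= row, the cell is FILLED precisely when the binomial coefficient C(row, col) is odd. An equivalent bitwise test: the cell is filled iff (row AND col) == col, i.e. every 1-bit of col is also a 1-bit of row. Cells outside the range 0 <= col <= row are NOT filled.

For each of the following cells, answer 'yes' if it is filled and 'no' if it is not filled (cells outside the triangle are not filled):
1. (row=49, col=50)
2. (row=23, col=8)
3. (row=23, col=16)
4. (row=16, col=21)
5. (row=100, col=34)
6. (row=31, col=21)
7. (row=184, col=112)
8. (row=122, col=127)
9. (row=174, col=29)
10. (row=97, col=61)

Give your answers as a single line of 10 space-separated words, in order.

Answer: no no yes no no yes no no no no

Derivation:
(49,50): col outside [0, 49] -> not filled
(23,8): row=0b10111, col=0b1000, row AND col = 0b0 = 0; 0 != 8 -> empty
(23,16): row=0b10111, col=0b10000, row AND col = 0b10000 = 16; 16 == 16 -> filled
(16,21): col outside [0, 16] -> not filled
(100,34): row=0b1100100, col=0b100010, row AND col = 0b100000 = 32; 32 != 34 -> empty
(31,21): row=0b11111, col=0b10101, row AND col = 0b10101 = 21; 21 == 21 -> filled
(184,112): row=0b10111000, col=0b1110000, row AND col = 0b110000 = 48; 48 != 112 -> empty
(122,127): col outside [0, 122] -> not filled
(174,29): row=0b10101110, col=0b11101, row AND col = 0b1100 = 12; 12 != 29 -> empty
(97,61): row=0b1100001, col=0b111101, row AND col = 0b100001 = 33; 33 != 61 -> empty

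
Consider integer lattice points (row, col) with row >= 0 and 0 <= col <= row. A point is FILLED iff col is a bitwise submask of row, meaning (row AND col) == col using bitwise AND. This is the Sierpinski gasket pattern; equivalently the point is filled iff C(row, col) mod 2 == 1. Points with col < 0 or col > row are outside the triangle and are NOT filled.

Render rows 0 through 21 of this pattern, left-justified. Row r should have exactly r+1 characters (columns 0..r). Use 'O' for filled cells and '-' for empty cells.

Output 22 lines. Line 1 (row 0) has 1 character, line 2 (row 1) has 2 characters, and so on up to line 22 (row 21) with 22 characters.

r0=0: O
r1=1: OO
r2=10: O-O
r3=11: OOOO
r4=100: O---O
r5=101: OO--OO
r6=110: O-O-O-O
r7=111: OOOOOOOO
r8=1000: O-------O
r9=1001: OO------OO
r10=1010: O-O-----O-O
r11=1011: OOOO----OOOO
r12=1100: O---O---O---O
r13=1101: OO--OO--OO--OO
r14=1110: O-O-O-O-O-O-O-O
r15=1111: OOOOOOOOOOOOOOOO
r16=10000: O---------------O
r17=10001: OO--------------OO
r18=10010: O-O-------------O-O
r19=10011: OOOO------------OOOO
r20=10100: O---O-----------O---O
r21=10101: OO--OO----------OO--OO

Answer: O
OO
O-O
OOOO
O---O
OO--OO
O-O-O-O
OOOOOOOO
O-------O
OO------OO
O-O-----O-O
OOOO----OOOO
O---O---O---O
OO--OO--OO--OO
O-O-O-O-O-O-O-O
OOOOOOOOOOOOOOOO
O---------------O
OO--------------OO
O-O-------------O-O
OOOO------------OOOO
O---O-----------O---O
OO--OO----------OO--OO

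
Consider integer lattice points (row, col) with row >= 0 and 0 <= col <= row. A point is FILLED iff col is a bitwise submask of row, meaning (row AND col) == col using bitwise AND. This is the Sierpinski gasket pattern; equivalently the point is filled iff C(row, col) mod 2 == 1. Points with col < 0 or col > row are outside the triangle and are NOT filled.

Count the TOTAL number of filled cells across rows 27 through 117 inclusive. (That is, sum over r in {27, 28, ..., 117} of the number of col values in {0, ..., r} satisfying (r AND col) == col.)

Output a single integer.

r27=11011 pc4: +16 =16
r28=11100 pc3: +8 =24
r29=11101 pc4: +16 =40
r30=11110 pc4: +16 =56
r31=11111 pc5: +32 =88
r32=100000 pc1: +2 =90
r33=100001 pc2: +4 =94
r34=100010 pc2: +4 =98
r35=100011 pc3: +8 =106
r36=100100 pc2: +4 =110
r37=100101 pc3: +8 =118
r38=100110 pc3: +8 =126
r39=100111 pc4: +16 =142
r40=101000 pc2: +4 =146
r41=101001 pc3: +8 =154
r42=101010 pc3: +8 =162
r43=101011 pc4: +16 =178
r44=101100 pc3: +8 =186
r45=101101 pc4: +16 =202
r46=101110 pc4: +16 =218
r47=101111 pc5: +32 =250
r48=110000 pc2: +4 =254
r49=110001 pc3: +8 =262
r50=110010 pc3: +8 =270
r51=110011 pc4: +16 =286
r52=110100 pc3: +8 =294
r53=110101 pc4: +16 =310
r54=110110 pc4: +16 =326
r55=110111 pc5: +32 =358
r56=111000 pc3: +8 =366
r57=111001 pc4: +16 =382
r58=111010 pc4: +16 =398
r59=111011 pc5: +32 =430
r60=111100 pc4: +16 =446
r61=111101 pc5: +32 =478
r62=111110 pc5: +32 =510
r63=111111 pc6: +64 =574
r64=1000000 pc1: +2 =576
r65=1000001 pc2: +4 =580
r66=1000010 pc2: +4 =584
r67=1000011 pc3: +8 =592
r68=1000100 pc2: +4 =596
r69=1000101 pc3: +8 =604
r70=1000110 pc3: +8 =612
r71=1000111 pc4: +16 =628
r72=1001000 pc2: +4 =632
r73=1001001 pc3: +8 =640
r74=1001010 pc3: +8 =648
r75=1001011 pc4: +16 =664
r76=1001100 pc3: +8 =672
r77=1001101 pc4: +16 =688
r78=1001110 pc4: +16 =704
r79=1001111 pc5: +32 =736
r80=1010000 pc2: +4 =740
r81=1010001 pc3: +8 =748
r82=1010010 pc3: +8 =756
r83=1010011 pc4: +16 =772
r84=1010100 pc3: +8 =780
r85=1010101 pc4: +16 =796
r86=1010110 pc4: +16 =812
r87=1010111 pc5: +32 =844
r88=1011000 pc3: +8 =852
r89=1011001 pc4: +16 =868
r90=1011010 pc4: +16 =884
r91=1011011 pc5: +32 =916
r92=1011100 pc4: +16 =932
r93=1011101 pc5: +32 =964
r94=1011110 pc5: +32 =996
r95=1011111 pc6: +64 =1060
r96=1100000 pc2: +4 =1064
r97=1100001 pc3: +8 =1072
r98=1100010 pc3: +8 =1080
r99=1100011 pc4: +16 =1096
r100=1100100 pc3: +8 =1104
r101=1100101 pc4: +16 =1120
r102=1100110 pc4: +16 =1136
r103=1100111 pc5: +32 =1168
r104=1101000 pc3: +8 =1176
r105=1101001 pc4: +16 =1192
r106=1101010 pc4: +16 =1208
r107=1101011 pc5: +32 =1240
r108=1101100 pc4: +16 =1256
r109=1101101 pc5: +32 =1288
r110=1101110 pc5: +32 =1320
r111=1101111 pc6: +64 =1384
r112=1110000 pc3: +8 =1392
r113=1110001 pc4: +16 =1408
r114=1110010 pc4: +16 =1424
r115=1110011 pc5: +32 =1456
r116=1110100 pc4: +16 =1472
r117=1110101 pc5: +32 =1504

Answer: 1504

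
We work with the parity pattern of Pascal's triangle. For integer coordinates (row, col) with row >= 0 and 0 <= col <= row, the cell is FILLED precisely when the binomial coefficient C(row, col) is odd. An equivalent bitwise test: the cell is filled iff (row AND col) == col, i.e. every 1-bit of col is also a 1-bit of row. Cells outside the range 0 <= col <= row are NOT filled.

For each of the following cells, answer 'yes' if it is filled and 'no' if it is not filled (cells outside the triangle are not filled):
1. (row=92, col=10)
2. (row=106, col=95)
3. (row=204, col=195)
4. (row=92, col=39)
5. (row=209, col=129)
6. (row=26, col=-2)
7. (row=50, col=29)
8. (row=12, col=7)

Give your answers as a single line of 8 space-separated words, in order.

Answer: no no no no yes no no no

Derivation:
(92,10): row=0b1011100, col=0b1010, row AND col = 0b1000 = 8; 8 != 10 -> empty
(106,95): row=0b1101010, col=0b1011111, row AND col = 0b1001010 = 74; 74 != 95 -> empty
(204,195): row=0b11001100, col=0b11000011, row AND col = 0b11000000 = 192; 192 != 195 -> empty
(92,39): row=0b1011100, col=0b100111, row AND col = 0b100 = 4; 4 != 39 -> empty
(209,129): row=0b11010001, col=0b10000001, row AND col = 0b10000001 = 129; 129 == 129 -> filled
(26,-2): col outside [0, 26] -> not filled
(50,29): row=0b110010, col=0b11101, row AND col = 0b10000 = 16; 16 != 29 -> empty
(12,7): row=0b1100, col=0b111, row AND col = 0b100 = 4; 4 != 7 -> empty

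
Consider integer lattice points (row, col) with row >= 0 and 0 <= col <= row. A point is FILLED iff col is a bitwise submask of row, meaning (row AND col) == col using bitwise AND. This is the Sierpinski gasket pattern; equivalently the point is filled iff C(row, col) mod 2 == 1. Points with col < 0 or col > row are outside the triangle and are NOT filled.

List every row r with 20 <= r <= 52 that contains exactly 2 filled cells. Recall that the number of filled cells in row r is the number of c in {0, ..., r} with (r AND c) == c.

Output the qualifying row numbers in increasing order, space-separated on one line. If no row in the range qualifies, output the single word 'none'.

Row r has 2^popcount(r) filled cells, so we need popcount(r) = log2(2) = 1.
Scan r = 20..52 and keep those with exactly 1 one-bits:
r=20=10100 popcount=2 -> skip
r=21=10101 popcount=3 -> skip
r=22=10110 popcount=3 -> skip
r=23=10111 popcount=4 -> skip
r=24=11000 popcount=2 -> skip
r=25=11001 popcount=3 -> skip
r=26=11010 popcount=3 -> skip
r=27=11011 popcount=4 -> skip
r=28=11100 popcount=3 -> skip
r=29=11101 popcount=4 -> skip
r=30=11110 popcount=4 -> skip
r=31=11111 popcount=5 -> skip
r=32=100000 popcount=1 -> KEEP
r=33=100001 popcount=2 -> skip
r=34=100010 popcount=2 -> skip
r=35=100011 popcount=3 -> skip
r=36=100100 popcount=2 -> skip
r=37=100101 popcount=3 -> skip
r=38=100110 popcount=3 -> skip
r=39=100111 popcount=4 -> skip
r=40=101000 popcount=2 -> skip
r=41=101001 popcount=3 -> skip
r=42=101010 popcount=3 -> skip
r=43=101011 popcount=4 -> skip
r=44=101100 popcount=3 -> skip
r=45=101101 popcount=4 -> skip
r=46=101110 popcount=4 -> skip
r=47=101111 popcount=5 -> skip
r=48=110000 popcount=2 -> skip
r=49=110001 popcount=3 -> skip
r=50=110010 popcount=3 -> skip
r=51=110011 popcount=4 -> skip
r=52=110100 popcount=3 -> skip
Kept rows: 32

Answer: 32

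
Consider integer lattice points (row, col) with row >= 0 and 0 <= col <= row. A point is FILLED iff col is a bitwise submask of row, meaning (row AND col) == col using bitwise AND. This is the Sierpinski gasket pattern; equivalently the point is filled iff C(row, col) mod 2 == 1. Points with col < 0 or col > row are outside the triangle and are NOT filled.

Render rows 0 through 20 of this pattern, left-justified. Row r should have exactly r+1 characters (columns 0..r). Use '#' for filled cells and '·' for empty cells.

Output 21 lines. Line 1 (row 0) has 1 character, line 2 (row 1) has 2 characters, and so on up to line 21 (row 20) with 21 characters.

r0=0: #
r1=1: ##
r2=10: #·#
r3=11: ####
r4=100: #···#
r5=101: ##··##
r6=110: #·#·#·#
r7=111: ########
r8=1000: #·······#
r9=1001: ##······##
r10=1010: #·#·····#·#
r11=1011: ####····####
r12=1100: #···#···#···#
r13=1101: ##··##··##··##
r14=1110: #·#·#·#·#·#·#·#
r15=1111: ################
r16=10000: #···············#
r17=10001: ##··············##
r18=10010: #·#·············#·#
r19=10011: ####············####
r20=10100: #···#···········#···#

Answer: #
##
#·#
####
#···#
##··##
#·#·#·#
########
#·······#
##······##
#·#·····#·#
####····####
#···#···#···#
##··##··##··##
#·#·#·#·#·#·#·#
################
#···············#
##··············##
#·#·············#·#
####············####
#···#···········#···#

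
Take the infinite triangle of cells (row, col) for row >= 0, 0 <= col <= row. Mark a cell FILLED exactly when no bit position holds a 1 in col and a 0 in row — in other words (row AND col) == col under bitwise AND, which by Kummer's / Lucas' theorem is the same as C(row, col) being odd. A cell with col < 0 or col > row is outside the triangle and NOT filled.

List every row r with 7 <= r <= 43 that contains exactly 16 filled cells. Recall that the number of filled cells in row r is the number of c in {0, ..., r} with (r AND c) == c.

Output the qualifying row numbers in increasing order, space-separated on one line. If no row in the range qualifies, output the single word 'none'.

Answer: 15 23 27 29 30 39 43

Derivation:
Row r has 2^popcount(r) filled cells, so we need popcount(r) = log2(16) = 4.
Scan r = 7..43 and keep those with exactly 4 one-bits:
r=7=111 popcount=3 -> skip
r=8=1000 popcount=1 -> skip
r=9=1001 popcount=2 -> skip
r=10=1010 popcount=2 -> skip
r=11=1011 popcount=3 -> skip
r=12=1100 popcount=2 -> skip
r=13=1101 popcount=3 -> skip
r=14=1110 popcount=3 -> skip
r=15=1111 popcount=4 -> KEEP
r=16=10000 popcount=1 -> skip
r=17=10001 popcount=2 -> skip
r=18=10010 popcount=2 -> skip
r=19=10011 popcount=3 -> skip
r=20=10100 popcount=2 -> skip
r=21=10101 popcount=3 -> skip
r=22=10110 popcount=3 -> skip
r=23=10111 popcount=4 -> KEEP
r=24=11000 popcount=2 -> skip
r=25=11001 popcount=3 -> skip
r=26=11010 popcount=3 -> skip
r=27=11011 popcount=4 -> KEEP
r=28=11100 popcount=3 -> skip
r=29=11101 popcount=4 -> KEEP
r=30=11110 popcount=4 -> KEEP
r=31=11111 popcount=5 -> skip
r=32=100000 popcount=1 -> skip
r=33=100001 popcount=2 -> skip
r=34=100010 popcount=2 -> skip
r=35=100011 popcount=3 -> skip
r=36=100100 popcount=2 -> skip
r=37=100101 popcount=3 -> skip
r=38=100110 popcount=3 -> skip
r=39=100111 popcount=4 -> KEEP
r=40=101000 popcount=2 -> skip
r=41=101001 popcount=3 -> skip
r=42=101010 popcount=3 -> skip
r=43=101011 popcount=4 -> KEEP
Kept rows: 15 23 27 29 30 39 43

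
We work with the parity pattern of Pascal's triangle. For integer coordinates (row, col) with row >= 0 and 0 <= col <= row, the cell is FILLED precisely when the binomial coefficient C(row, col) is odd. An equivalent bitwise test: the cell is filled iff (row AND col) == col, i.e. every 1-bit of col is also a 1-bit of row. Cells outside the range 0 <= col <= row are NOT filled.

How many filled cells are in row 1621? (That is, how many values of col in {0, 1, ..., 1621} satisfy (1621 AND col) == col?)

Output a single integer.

1621 in binary = 11001010101
popcount(1621) = number of 1-bits in 11001010101 = 6
A col c satisfies (1621 AND c) == c iff every set bit of c is also set in 1621; each of the 6 set bits of 1621 can independently be on or off in c.
count = 2^6 = 64

Answer: 64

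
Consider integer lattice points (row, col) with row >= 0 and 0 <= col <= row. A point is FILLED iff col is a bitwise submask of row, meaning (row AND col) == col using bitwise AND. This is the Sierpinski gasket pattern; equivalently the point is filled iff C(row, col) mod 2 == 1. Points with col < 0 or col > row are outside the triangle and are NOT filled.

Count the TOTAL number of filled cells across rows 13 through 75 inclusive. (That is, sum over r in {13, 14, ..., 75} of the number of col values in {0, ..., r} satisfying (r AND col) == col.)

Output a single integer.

Answer: 770

Derivation:
r13=1101 pc3: +8 =8
r14=1110 pc3: +8 =16
r15=1111 pc4: +16 =32
r16=10000 pc1: +2 =34
r17=10001 pc2: +4 =38
r18=10010 pc2: +4 =42
r19=10011 pc3: +8 =50
r20=10100 pc2: +4 =54
r21=10101 pc3: +8 =62
r22=10110 pc3: +8 =70
r23=10111 pc4: +16 =86
r24=11000 pc2: +4 =90
r25=11001 pc3: +8 =98
r26=11010 pc3: +8 =106
r27=11011 pc4: +16 =122
r28=11100 pc3: +8 =130
r29=11101 pc4: +16 =146
r30=11110 pc4: +16 =162
r31=11111 pc5: +32 =194
r32=100000 pc1: +2 =196
r33=100001 pc2: +4 =200
r34=100010 pc2: +4 =204
r35=100011 pc3: +8 =212
r36=100100 pc2: +4 =216
r37=100101 pc3: +8 =224
r38=100110 pc3: +8 =232
r39=100111 pc4: +16 =248
r40=101000 pc2: +4 =252
r41=101001 pc3: +8 =260
r42=101010 pc3: +8 =268
r43=101011 pc4: +16 =284
r44=101100 pc3: +8 =292
r45=101101 pc4: +16 =308
r46=101110 pc4: +16 =324
r47=101111 pc5: +32 =356
r48=110000 pc2: +4 =360
r49=110001 pc3: +8 =368
r50=110010 pc3: +8 =376
r51=110011 pc4: +16 =392
r52=110100 pc3: +8 =400
r53=110101 pc4: +16 =416
r54=110110 pc4: +16 =432
r55=110111 pc5: +32 =464
r56=111000 pc3: +8 =472
r57=111001 pc4: +16 =488
r58=111010 pc4: +16 =504
r59=111011 pc5: +32 =536
r60=111100 pc4: +16 =552
r61=111101 pc5: +32 =584
r62=111110 pc5: +32 =616
r63=111111 pc6: +64 =680
r64=1000000 pc1: +2 =682
r65=1000001 pc2: +4 =686
r66=1000010 pc2: +4 =690
r67=1000011 pc3: +8 =698
r68=1000100 pc2: +4 =702
r69=1000101 pc3: +8 =710
r70=1000110 pc3: +8 =718
r71=1000111 pc4: +16 =734
r72=1001000 pc2: +4 =738
r73=1001001 pc3: +8 =746
r74=1001010 pc3: +8 =754
r75=1001011 pc4: +16 =770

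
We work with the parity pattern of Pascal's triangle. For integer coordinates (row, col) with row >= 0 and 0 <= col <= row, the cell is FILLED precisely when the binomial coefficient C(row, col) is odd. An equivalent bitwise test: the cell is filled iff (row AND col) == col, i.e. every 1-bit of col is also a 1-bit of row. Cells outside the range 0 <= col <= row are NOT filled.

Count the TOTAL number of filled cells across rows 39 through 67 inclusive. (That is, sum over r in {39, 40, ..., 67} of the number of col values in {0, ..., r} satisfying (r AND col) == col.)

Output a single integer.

Answer: 466

Derivation:
r39=100111 pc4: +16 =16
r40=101000 pc2: +4 =20
r41=101001 pc3: +8 =28
r42=101010 pc3: +8 =36
r43=101011 pc4: +16 =52
r44=101100 pc3: +8 =60
r45=101101 pc4: +16 =76
r46=101110 pc4: +16 =92
r47=101111 pc5: +32 =124
r48=110000 pc2: +4 =128
r49=110001 pc3: +8 =136
r50=110010 pc3: +8 =144
r51=110011 pc4: +16 =160
r52=110100 pc3: +8 =168
r53=110101 pc4: +16 =184
r54=110110 pc4: +16 =200
r55=110111 pc5: +32 =232
r56=111000 pc3: +8 =240
r57=111001 pc4: +16 =256
r58=111010 pc4: +16 =272
r59=111011 pc5: +32 =304
r60=111100 pc4: +16 =320
r61=111101 pc5: +32 =352
r62=111110 pc5: +32 =384
r63=111111 pc6: +64 =448
r64=1000000 pc1: +2 =450
r65=1000001 pc2: +4 =454
r66=1000010 pc2: +4 =458
r67=1000011 pc3: +8 =466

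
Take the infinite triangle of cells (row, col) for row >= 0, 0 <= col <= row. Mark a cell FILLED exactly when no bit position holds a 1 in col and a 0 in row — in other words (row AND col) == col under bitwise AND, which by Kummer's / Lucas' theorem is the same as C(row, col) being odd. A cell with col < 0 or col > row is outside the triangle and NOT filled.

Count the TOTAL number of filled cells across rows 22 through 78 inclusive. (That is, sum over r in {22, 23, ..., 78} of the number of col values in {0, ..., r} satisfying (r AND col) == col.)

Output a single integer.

r22=10110 pc3: +8 =8
r23=10111 pc4: +16 =24
r24=11000 pc2: +4 =28
r25=11001 pc3: +8 =36
r26=11010 pc3: +8 =44
r27=11011 pc4: +16 =60
r28=11100 pc3: +8 =68
r29=11101 pc4: +16 =84
r30=11110 pc4: +16 =100
r31=11111 pc5: +32 =132
r32=100000 pc1: +2 =134
r33=100001 pc2: +4 =138
r34=100010 pc2: +4 =142
r35=100011 pc3: +8 =150
r36=100100 pc2: +4 =154
r37=100101 pc3: +8 =162
r38=100110 pc3: +8 =170
r39=100111 pc4: +16 =186
r40=101000 pc2: +4 =190
r41=101001 pc3: +8 =198
r42=101010 pc3: +8 =206
r43=101011 pc4: +16 =222
r44=101100 pc3: +8 =230
r45=101101 pc4: +16 =246
r46=101110 pc4: +16 =262
r47=101111 pc5: +32 =294
r48=110000 pc2: +4 =298
r49=110001 pc3: +8 =306
r50=110010 pc3: +8 =314
r51=110011 pc4: +16 =330
r52=110100 pc3: +8 =338
r53=110101 pc4: +16 =354
r54=110110 pc4: +16 =370
r55=110111 pc5: +32 =402
r56=111000 pc3: +8 =410
r57=111001 pc4: +16 =426
r58=111010 pc4: +16 =442
r59=111011 pc5: +32 =474
r60=111100 pc4: +16 =490
r61=111101 pc5: +32 =522
r62=111110 pc5: +32 =554
r63=111111 pc6: +64 =618
r64=1000000 pc1: +2 =620
r65=1000001 pc2: +4 =624
r66=1000010 pc2: +4 =628
r67=1000011 pc3: +8 =636
r68=1000100 pc2: +4 =640
r69=1000101 pc3: +8 =648
r70=1000110 pc3: +8 =656
r71=1000111 pc4: +16 =672
r72=1001000 pc2: +4 =676
r73=1001001 pc3: +8 =684
r74=1001010 pc3: +8 =692
r75=1001011 pc4: +16 =708
r76=1001100 pc3: +8 =716
r77=1001101 pc4: +16 =732
r78=1001110 pc4: +16 =748

Answer: 748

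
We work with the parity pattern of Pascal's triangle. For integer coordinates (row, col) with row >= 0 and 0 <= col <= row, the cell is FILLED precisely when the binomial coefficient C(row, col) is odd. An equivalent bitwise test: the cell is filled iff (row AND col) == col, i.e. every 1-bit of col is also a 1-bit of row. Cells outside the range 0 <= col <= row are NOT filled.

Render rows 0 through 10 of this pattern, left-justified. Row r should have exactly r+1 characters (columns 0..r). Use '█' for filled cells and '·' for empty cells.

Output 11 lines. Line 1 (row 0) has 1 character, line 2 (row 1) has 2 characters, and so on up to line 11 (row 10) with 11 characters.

r0=0: █
r1=1: ██
r2=10: █·█
r3=11: ████
r4=100: █···█
r5=101: ██··██
r6=110: █·█·█·█
r7=111: ████████
r8=1000: █·······█
r9=1001: ██······██
r10=1010: █·█·····█·█

Answer: █
██
█·█
████
█···█
██··██
█·█·█·█
████████
█·······█
██······██
█·█·····█·█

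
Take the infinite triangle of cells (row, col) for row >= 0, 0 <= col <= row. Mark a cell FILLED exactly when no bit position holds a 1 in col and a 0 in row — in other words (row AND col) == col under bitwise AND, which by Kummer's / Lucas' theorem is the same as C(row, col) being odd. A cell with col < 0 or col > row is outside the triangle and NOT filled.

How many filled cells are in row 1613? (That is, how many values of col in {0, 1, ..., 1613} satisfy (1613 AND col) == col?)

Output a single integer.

1613 in binary = 11001001101
popcount(1613) = number of 1-bits in 11001001101 = 6
A col c satisfies (1613 AND c) == c iff every set bit of c is also set in 1613; each of the 6 set bits of 1613 can independently be on or off in c.
count = 2^6 = 64

Answer: 64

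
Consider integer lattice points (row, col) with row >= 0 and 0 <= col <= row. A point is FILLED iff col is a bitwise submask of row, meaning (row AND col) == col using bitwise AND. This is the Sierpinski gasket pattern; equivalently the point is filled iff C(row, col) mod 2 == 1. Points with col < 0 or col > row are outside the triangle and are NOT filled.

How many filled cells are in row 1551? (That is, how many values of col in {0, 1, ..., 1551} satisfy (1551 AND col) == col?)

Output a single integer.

Answer: 64

Derivation:
1551 in binary = 11000001111
popcount(1551) = number of 1-bits in 11000001111 = 6
A col c satisfies (1551 AND c) == c iff every set bit of c is also set in 1551; each of the 6 set bits of 1551 can independently be on or off in c.
count = 2^6 = 64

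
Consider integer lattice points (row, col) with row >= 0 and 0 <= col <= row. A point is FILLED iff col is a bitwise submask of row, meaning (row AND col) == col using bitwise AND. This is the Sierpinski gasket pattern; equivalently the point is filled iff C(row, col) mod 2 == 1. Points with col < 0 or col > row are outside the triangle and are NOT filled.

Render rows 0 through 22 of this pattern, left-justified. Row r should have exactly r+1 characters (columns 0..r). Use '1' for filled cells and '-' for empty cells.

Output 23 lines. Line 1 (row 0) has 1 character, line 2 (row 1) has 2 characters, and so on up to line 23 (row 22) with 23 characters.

r0=0: 1
r1=1: 11
r2=10: 1-1
r3=11: 1111
r4=100: 1---1
r5=101: 11--11
r6=110: 1-1-1-1
r7=111: 11111111
r8=1000: 1-------1
r9=1001: 11------11
r10=1010: 1-1-----1-1
r11=1011: 1111----1111
r12=1100: 1---1---1---1
r13=1101: 11--11--11--11
r14=1110: 1-1-1-1-1-1-1-1
r15=1111: 1111111111111111
r16=10000: 1---------------1
r17=10001: 11--------------11
r18=10010: 1-1-------------1-1
r19=10011: 1111------------1111
r20=10100: 1---1-----------1---1
r21=10101: 11--11----------11--11
r22=10110: 1-1-1-1---------1-1-1-1

Answer: 1
11
1-1
1111
1---1
11--11
1-1-1-1
11111111
1-------1
11------11
1-1-----1-1
1111----1111
1---1---1---1
11--11--11--11
1-1-1-1-1-1-1-1
1111111111111111
1---------------1
11--------------11
1-1-------------1-1
1111------------1111
1---1-----------1---1
11--11----------11--11
1-1-1-1---------1-1-1-1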